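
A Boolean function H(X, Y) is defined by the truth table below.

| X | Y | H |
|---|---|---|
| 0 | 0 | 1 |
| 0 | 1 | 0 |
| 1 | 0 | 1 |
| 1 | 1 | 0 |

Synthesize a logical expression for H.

H(X, Y) = ¬Y

The output is the negation of Y.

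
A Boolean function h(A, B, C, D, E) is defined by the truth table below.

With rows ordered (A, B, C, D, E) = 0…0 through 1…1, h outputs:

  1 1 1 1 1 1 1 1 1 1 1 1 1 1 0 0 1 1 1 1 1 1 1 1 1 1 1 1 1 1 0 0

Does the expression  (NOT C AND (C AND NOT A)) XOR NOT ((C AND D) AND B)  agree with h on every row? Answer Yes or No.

Evaluate (NOT C AND (C AND NOT A)) XOR NOT ((C AND D) AND B) on each row and compare to h:
  A=0, B=0, C=0, D=0, E=0: formula gives 1, h = 1 ✓
  A=0, B=0, C=0, D=0, E=1: formula gives 1, h = 1 ✓
  A=0, B=0, C=0, D=1, E=0: formula gives 1, h = 1 ✓
  A=0, B=0, C=0, D=1, E=1: formula gives 1, h = 1 ✓
  …and likewise for the remaining 28 rows.
All 32 rows match — the expression computes h exactly.

Yes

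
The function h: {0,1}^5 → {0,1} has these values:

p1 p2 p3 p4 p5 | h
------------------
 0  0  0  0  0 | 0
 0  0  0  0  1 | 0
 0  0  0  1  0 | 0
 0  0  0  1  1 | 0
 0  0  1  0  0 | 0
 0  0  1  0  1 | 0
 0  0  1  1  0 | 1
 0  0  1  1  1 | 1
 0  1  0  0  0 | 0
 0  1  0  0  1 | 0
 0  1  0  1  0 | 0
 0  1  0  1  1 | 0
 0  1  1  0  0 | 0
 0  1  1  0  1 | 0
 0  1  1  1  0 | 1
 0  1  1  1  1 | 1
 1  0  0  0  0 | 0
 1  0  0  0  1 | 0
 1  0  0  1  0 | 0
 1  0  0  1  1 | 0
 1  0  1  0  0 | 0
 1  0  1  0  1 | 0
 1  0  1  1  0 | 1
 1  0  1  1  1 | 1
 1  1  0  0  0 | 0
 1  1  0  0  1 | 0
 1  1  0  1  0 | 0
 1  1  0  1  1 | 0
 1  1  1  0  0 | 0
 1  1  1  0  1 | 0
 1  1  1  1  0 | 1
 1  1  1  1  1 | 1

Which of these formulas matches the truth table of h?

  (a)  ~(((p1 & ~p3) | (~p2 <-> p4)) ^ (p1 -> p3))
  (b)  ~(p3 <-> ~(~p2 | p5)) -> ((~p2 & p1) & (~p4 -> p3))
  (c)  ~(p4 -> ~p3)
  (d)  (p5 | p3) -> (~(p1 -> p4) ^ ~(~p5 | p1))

c

(a): at (0,0,0,1,0) it gives 1, but h = 0 — eliminated.
(b): at (0,0,0,0,0) it gives 1, but h = 0 — eliminated.
(d): at (0,0,0,0,0) it gives 1, but h = 0 — eliminated.
Only (c) survives; checking it on all 32 rows confirms it matches h.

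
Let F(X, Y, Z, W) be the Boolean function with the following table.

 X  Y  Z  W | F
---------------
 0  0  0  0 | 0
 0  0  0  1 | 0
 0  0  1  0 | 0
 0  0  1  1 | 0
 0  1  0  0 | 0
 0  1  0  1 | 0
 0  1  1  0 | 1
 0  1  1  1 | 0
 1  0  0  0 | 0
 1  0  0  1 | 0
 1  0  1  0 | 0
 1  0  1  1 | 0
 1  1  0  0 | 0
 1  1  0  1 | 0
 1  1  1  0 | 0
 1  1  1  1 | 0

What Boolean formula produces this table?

F(X, Y, Z, W) = ((NOT X AND Y) AND Z) AND NOT W

Only row (0,1,1,0) gives 1. That row's minterm ¬X·Y·Z·¬W is F directly.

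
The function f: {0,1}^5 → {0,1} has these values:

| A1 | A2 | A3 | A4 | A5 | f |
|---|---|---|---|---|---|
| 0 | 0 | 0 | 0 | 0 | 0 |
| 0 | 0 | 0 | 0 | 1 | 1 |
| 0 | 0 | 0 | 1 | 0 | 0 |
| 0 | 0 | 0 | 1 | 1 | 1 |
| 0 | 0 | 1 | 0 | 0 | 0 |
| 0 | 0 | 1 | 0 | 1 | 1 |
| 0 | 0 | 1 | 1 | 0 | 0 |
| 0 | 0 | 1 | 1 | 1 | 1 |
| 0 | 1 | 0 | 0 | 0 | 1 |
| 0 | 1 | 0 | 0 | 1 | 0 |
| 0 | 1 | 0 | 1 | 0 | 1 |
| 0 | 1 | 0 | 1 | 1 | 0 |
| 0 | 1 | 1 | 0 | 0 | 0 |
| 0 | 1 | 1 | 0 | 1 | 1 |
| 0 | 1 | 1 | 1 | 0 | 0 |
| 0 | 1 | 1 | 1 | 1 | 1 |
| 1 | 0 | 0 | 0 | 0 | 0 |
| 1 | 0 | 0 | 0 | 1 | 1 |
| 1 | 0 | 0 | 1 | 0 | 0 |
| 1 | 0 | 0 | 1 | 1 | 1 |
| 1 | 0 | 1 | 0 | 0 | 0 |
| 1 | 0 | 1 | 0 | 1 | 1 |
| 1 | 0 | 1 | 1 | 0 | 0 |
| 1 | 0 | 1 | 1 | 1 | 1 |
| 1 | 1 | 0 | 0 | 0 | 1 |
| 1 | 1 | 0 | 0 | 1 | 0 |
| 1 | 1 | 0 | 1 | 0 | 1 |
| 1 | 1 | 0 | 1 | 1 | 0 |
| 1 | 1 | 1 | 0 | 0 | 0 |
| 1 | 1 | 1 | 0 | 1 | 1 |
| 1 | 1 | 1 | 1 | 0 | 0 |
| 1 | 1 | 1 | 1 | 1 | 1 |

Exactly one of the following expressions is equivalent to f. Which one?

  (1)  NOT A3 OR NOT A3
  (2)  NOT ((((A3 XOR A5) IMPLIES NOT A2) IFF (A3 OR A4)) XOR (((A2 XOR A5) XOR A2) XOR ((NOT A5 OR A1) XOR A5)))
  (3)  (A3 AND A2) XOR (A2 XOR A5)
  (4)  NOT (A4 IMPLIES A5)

(1) fails at (0,0,0,0,0): the formula yields 1, f is 0.
(2) fails at (0,0,0,1,0): the formula yields 1, f is 0.
(4) fails at (0,0,0,0,1): the formula yields 0, f is 1.
(3) is the remaining candidate, and it agrees with f on all 32 inputs.

3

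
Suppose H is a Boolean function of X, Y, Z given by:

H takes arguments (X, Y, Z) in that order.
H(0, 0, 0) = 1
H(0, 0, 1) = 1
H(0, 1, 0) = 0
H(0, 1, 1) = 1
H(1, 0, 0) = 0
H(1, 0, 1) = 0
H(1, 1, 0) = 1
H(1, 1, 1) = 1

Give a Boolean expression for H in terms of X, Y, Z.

There are just 3 zero rows: (0,1,0), (1,0,0), (1,0,1). Their minterms are ¬X·Y·¬Z, X·¬Y·¬Z, X·¬Y·Z; the OR of those covers precisely the 0-outputs, and negating it yields H.

H(X, Y, Z) = ¬((((¬X ∧ Y) ∧ ¬Z) ∨ ((X ∧ ¬Y) ∧ ¬Z)) ∨ ((X ∧ ¬Y) ∧ Z))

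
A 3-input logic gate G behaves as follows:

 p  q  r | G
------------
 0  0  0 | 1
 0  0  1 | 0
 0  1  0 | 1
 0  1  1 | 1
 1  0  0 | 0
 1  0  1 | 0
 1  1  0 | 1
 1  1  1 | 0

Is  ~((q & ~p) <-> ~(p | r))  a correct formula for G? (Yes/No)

No

Evaluate ~((q & ~p) <-> ~(p | r)) on each row and compare to G:
  p=0, q=0, r=0: formula gives 1, G = 1 ✓
  p=0, q=0, r=1: formula gives 0, G = 0 ✓
  p=0, q=1, r=0: formula gives 0, but G = 1 ✗
Since they disagree at (0,1,0), the expression is not a correct formula for G.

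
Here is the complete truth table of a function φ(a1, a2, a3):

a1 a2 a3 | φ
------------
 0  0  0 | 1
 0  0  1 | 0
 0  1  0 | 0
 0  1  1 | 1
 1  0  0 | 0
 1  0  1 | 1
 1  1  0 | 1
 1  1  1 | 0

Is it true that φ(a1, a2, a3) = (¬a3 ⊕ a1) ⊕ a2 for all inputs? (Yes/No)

Yes

Test each input against both φ and the formula:
  a1=0, a2=0, a3=0: formula gives 1, φ = 1 ✓
  a1=0, a2=0, a3=1: formula gives 0, φ = 0 ✓
  a1=0, a2=1, a3=0: formula gives 0, φ = 0 ✓
  a1=0, a2=1, a3=1: formula gives 1, φ = 1 ✓
  a1=1, a2=0, a3=0: formula gives 0, φ = 0 ✓
  …and likewise for the remaining 3 rows.
Every row agrees, so the formula is equivalent.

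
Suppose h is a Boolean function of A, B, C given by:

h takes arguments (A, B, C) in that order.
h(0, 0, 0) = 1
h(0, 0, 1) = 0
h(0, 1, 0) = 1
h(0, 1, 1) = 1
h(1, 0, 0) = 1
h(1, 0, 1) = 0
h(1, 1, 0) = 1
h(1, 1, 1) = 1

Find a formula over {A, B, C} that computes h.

The 0-rows are (0,0,1), (1,0,1). Take each as a conjunction (¬A·¬B·C, A·¬B·C), form their disjunction, and complement — that gives a formula that is 1 everywhere h is.

h(A, B, C) = not (((not A and not B) and C) or ((A and not B) and C))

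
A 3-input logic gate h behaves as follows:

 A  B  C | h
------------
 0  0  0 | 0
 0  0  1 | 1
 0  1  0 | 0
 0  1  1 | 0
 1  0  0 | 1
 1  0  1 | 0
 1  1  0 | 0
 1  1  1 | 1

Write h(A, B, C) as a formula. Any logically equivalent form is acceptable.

h(A, B, C) = (((NOT A AND NOT B) AND C) OR ((A AND NOT B) AND NOT C)) OR ((A AND B) AND C)

h=1 on 3 inputs: (0,0,1), (1,0,0), (1,1,1). Reading each as a conjunction of literals (¬A·¬B·C, A·¬B·¬C, A·B·C) and taking the OR gives the canonical DNF.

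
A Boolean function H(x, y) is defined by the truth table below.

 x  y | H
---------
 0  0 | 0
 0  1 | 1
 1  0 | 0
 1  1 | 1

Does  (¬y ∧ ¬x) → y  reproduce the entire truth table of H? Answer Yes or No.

Check the formula against H row by row:
  x=0, y=0: formula gives 0, H = 0 ✓
  x=0, y=1: formula gives 1, H = 1 ✓
  x=1, y=0: formula gives 1, but H = 0 ✗
Row (1,0) is a counterexample, so the formula is not equivalent to H.

No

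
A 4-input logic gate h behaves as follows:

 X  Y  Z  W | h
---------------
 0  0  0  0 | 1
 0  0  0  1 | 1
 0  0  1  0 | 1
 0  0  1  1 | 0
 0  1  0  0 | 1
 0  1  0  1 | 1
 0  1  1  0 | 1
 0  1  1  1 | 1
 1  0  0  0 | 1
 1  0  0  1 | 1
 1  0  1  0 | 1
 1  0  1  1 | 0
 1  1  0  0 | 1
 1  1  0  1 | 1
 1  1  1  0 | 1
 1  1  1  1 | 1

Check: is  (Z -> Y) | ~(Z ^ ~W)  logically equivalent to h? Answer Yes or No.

Yes

Test each input against both h and the formula:
  X=0, Y=0, Z=0, W=0: formula gives 1, h = 1 ✓
  X=0, Y=0, Z=0, W=1: formula gives 1, h = 1 ✓
  X=0, Y=0, Z=1, W=0: formula gives 1, h = 1 ✓
  X=0, Y=0, Z=1, W=1: formula gives 0, h = 0 ✓
  …and likewise for the remaining 12 rows.
Every row agrees, so the formula is equivalent.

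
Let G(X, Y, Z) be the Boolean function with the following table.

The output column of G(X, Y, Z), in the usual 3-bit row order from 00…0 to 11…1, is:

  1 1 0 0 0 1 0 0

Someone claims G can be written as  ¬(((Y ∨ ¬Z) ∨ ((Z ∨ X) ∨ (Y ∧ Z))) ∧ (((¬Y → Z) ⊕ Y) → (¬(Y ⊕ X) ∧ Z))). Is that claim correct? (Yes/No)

Test each input against both G and the formula:
  X=0, Y=0, Z=0: formula gives 0, but G = 1 ✗
A single disagreement suffices: at (0,0,0) they differ, so the formula does not compute G.

No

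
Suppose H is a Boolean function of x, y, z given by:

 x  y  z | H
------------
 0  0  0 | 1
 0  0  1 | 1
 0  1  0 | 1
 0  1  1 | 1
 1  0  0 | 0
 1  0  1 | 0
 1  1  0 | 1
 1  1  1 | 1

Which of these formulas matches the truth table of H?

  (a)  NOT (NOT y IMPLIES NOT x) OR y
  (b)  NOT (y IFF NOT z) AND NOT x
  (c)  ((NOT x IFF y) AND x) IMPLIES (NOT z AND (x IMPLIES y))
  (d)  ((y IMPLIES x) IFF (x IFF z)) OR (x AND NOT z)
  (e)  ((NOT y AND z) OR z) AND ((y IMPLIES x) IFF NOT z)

(a): at (0,0,0) it gives 0, but H = 1 — eliminated.
(b): at (0,0,1) it gives 0, but H = 1 — eliminated.
(d): at (0,0,1) it gives 0, but H = 1 — eliminated.
(e): at (0,0,0) it gives 0, but H = 1 — eliminated.
Only (c) survives; checking it on all 8 rows confirms it matches H.

c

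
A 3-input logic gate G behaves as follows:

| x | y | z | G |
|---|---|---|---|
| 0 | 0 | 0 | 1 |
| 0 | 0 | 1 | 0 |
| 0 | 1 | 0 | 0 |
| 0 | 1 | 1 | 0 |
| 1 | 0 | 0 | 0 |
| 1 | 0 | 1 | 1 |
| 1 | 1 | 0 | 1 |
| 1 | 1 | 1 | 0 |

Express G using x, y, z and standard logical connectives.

The 1-rows are (0,0,0), (1,0,1), (1,1,0). Each contributes one minterm — ¬x·¬y·¬z; x·¬y·z; x·y·¬z — and their disjunction is a sum-of-products form of G.

G(x, y, z) = (((not x and not y) and not z) or ((x and not y) and z)) or ((x and y) and not z)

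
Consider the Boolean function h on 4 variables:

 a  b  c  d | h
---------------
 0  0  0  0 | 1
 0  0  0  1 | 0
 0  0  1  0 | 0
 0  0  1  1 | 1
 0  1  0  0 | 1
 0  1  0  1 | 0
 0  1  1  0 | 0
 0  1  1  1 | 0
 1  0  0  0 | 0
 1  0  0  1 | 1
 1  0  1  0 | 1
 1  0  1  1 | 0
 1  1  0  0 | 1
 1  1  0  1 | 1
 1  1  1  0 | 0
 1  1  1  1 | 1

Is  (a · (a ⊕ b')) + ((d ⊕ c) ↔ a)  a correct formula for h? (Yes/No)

Evaluate (a · (a ⊕ b')) + ((d ⊕ c) ↔ a) on each row and compare to h:
  a=0, b=0, c=0, d=0: formula gives 1, h = 1 ✓
  a=0, b=0, c=0, d=1: formula gives 0, h = 0 ✓
  a=0, b=0, c=1, d=0: formula gives 0, h = 0 ✓
  a=0, b=0, c=1, d=1: formula gives 1, h = 1 ✓
  …
  a=0, b=1, c=1, d=1: formula gives 1, but h = 0 ✗
A single disagreement suffices: at (0,1,1,1) they differ, so the formula does not compute h.

No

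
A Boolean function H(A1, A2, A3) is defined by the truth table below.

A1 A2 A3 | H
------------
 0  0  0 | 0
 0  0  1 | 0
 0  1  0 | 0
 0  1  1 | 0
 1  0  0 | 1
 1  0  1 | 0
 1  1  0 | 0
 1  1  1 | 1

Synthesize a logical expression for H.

Collect the rows where H=1 — (1,0,0), (1,1,1) — and write one minterm per row: A1·¬A2·¬A3, A1·A2·A3. Their union (logical OR) reproduces the table exactly.

H(A1, A2, A3) = ((A1 & ~A2) & ~A3) | ((A1 & A2) & A3)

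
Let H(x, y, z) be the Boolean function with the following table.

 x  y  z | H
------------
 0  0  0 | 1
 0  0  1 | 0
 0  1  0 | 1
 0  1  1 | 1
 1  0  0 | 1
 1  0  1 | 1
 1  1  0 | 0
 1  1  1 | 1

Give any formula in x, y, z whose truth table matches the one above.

H is 0 on only 2 rows — (0,0,1), (1,1,0). Writing each as a minterm (¬x·¬y·z, x·y·¬z) and OR-ing them characterizes exactly where H=0, so H is the negation of that disjunction.

H(x, y, z) = not (((not x and not y) and z) or ((x and y) and not z))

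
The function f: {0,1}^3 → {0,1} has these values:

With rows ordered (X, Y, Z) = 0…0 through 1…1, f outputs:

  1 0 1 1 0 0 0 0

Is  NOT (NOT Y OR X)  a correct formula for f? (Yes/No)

No

Test each input against both f and the formula:
  X=0, Y=0, Z=0: formula gives 0, but f = 1 ✗
Row (0,0,0) is a counterexample, so the formula is not equivalent to f.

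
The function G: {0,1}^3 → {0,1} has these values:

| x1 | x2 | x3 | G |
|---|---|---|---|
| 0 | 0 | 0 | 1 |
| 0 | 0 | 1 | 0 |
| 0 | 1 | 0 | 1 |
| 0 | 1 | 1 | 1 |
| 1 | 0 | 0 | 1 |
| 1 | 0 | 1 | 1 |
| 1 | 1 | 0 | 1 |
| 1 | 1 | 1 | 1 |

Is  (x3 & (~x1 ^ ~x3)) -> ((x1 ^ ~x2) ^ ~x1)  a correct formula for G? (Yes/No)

Yes

Test each input against both G and the formula:
  x1=0, x2=0, x3=0: formula gives 1, G = 1 ✓
  x1=0, x2=0, x3=1: formula gives 0, G = 0 ✓
  x1=0, x2=1, x3=0: formula gives 1, G = 1 ✓
  x1=0, x2=1, x3=1: formula gives 1, G = 1 ✓
  x1=1, x2=0, x3=0: formula gives 1, G = 1 ✓
  … (the remaining 3 rows also agree.)
Every row agrees, so the formula is equivalent.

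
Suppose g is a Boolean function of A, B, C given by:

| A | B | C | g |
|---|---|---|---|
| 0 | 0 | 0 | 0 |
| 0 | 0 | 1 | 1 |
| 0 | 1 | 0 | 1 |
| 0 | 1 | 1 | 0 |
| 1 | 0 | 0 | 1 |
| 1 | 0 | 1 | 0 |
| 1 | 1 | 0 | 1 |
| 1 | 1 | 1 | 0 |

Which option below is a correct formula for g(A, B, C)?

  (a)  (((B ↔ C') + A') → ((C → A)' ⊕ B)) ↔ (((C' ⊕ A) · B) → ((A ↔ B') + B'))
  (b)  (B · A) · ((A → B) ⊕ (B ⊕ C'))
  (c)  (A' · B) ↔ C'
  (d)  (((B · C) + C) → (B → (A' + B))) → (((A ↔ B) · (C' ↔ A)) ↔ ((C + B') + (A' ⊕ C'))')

(b): at (0,0,1) it gives 0, but g = 1 — eliminated.
(c): at (1,0,0) it gives 0, but g = 1 — eliminated.
(d): at (0,0,0) it gives 1, but g = 0 — eliminated.
That leaves (a). Evaluating it on every row reproduces the table of g exactly.

a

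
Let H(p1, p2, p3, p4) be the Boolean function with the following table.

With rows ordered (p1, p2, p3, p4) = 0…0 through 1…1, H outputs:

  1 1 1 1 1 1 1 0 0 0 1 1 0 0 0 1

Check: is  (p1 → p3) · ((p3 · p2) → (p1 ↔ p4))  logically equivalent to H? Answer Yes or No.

Test each input against both H and the formula:
  p1=0, p2=0, p3=0, p4=0: formula gives 1, H = 1 ✓
  p1=0, p2=0, p3=0, p4=1: formula gives 1, H = 1 ✓
  p1=0, p2=0, p3=1, p4=0: formula gives 1, H = 1 ✓
  p1=0, p2=0, p3=1, p4=1: formula gives 1, H = 1 ✓
  … (the remaining 12 rows also agree.)
All 16 rows match — the expression computes H exactly.

Yes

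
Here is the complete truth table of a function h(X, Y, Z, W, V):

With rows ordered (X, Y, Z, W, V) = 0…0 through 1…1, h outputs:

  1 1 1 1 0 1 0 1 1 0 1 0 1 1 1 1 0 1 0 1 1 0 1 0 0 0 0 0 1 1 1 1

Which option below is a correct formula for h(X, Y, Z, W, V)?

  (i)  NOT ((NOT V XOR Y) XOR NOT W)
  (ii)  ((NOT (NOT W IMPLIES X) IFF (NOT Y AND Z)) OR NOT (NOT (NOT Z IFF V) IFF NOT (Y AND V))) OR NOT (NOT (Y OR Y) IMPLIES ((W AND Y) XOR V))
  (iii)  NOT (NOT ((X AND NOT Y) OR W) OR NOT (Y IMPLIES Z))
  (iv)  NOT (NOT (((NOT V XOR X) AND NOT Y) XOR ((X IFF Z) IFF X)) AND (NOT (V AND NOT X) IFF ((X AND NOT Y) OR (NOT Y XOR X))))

iv

(i): at (0,0,0,0,1) it gives 0, but h = 1 — eliminated.
(ii): at (0,0,1,0,0) it gives 1, but h = 0 — eliminated.
(iii): at (0,0,0,0,0) it gives 0, but h = 1 — eliminated.
That leaves (iv). Evaluating it on every row reproduces the table of h exactly.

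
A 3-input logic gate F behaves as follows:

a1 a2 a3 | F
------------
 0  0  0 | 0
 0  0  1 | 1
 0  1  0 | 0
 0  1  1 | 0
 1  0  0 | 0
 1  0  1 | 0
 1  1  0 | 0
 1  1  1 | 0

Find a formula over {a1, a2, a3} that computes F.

F(a1, a2, a3) = (a1' · a2') · a3

Only row (0,0,1) gives 1. That row's minterm ¬a1·¬a2·a3 is F directly.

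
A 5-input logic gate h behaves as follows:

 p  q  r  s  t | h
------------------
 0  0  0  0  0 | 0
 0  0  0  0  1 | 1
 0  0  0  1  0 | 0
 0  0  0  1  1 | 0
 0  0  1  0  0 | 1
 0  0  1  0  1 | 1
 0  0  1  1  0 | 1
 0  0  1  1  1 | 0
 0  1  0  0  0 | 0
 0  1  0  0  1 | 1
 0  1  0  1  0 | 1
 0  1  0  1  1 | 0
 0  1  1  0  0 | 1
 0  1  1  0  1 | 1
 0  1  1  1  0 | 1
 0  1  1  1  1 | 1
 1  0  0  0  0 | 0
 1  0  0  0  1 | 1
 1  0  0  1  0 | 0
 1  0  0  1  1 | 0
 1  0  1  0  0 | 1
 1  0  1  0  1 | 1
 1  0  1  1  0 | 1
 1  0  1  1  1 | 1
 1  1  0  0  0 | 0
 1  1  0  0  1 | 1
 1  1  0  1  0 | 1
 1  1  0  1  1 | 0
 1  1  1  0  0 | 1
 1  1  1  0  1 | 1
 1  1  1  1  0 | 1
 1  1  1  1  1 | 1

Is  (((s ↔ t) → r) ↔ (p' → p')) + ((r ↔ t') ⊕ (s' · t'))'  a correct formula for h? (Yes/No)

Check the formula against h row by row:
  p=0, q=0, r=0, s=0, t=0: formula gives 0, h = 0 ✓
  p=0, q=0, r=0, s=0, t=1: formula gives 1, h = 1 ✓
  p=0, q=0, r=0, s=1, t=0: formula gives 1, but h = 0 ✗
Since they disagree at (0,0,0,1,0), the expression is not a correct formula for h.

No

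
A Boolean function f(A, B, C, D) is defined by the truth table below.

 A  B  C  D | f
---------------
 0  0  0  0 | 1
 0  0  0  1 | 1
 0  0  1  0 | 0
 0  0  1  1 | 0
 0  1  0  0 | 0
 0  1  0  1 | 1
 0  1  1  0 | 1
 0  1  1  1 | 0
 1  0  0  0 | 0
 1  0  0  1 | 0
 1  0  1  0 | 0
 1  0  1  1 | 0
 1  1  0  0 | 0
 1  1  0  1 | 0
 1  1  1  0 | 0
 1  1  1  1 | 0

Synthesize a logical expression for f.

The 1-rows are (0,0,0,0), (0,0,0,1), (0,1,0,1), (0,1,1,0). Each contributes one minterm — ¬A·¬B·¬C·¬D; ¬A·¬B·¬C·D; ¬A·B·¬C·D; ¬A·B·C·¬D — and their disjunction is a sum-of-products form of f.

f(A, B, C, D) = (((((not A and not B) and not C) and not D) or (((not A and not B) and not C) and D)) or (((not A and B) and not C) and D)) or (((not A and B) and C) and not D)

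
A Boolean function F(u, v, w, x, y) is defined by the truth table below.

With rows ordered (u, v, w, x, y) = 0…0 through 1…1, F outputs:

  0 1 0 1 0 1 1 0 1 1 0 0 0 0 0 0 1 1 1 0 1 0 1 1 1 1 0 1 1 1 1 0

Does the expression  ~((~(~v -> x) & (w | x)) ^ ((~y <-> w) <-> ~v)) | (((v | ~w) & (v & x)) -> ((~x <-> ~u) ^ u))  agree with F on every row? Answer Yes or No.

No

Check the formula against F row by row:
  u=0, v=0, w=0, x=0, y=0: formula gives 1, but F = 0 ✗
Row (0,0,0,0,0) is a counterexample, so the formula is not equivalent to F.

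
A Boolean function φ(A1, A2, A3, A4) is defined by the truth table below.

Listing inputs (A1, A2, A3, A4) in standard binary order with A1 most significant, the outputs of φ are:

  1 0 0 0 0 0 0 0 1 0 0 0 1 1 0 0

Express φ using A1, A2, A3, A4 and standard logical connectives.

φ(A1, A2, A3, A4) = (((((A1' · A2') · A3') · A4') + (((A1 · A2') · A3') · A4')) + (((A1 · A2) · A3') · A4')) + (((A1 · A2) · A3') · A4)

φ=1 on 4 inputs: (0,0,0,0), (1,0,0,0), (1,1,0,0), (1,1,0,1). Reading each as a conjunction of literals (¬A1·¬A2·¬A3·¬A4, A1·¬A2·¬A3·¬A4, A1·A2·¬A3·¬A4, A1·A2·¬A3·A4) and taking the OR gives the canonical DNF.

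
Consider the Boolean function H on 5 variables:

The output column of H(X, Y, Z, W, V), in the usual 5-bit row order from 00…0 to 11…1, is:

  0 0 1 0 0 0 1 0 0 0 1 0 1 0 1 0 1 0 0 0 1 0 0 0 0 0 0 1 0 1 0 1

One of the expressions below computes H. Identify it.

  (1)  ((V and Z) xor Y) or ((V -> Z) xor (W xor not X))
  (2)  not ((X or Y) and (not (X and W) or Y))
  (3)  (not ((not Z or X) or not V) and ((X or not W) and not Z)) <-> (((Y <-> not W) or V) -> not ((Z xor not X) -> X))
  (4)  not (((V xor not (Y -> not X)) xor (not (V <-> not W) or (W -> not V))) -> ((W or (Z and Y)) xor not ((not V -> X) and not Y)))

4

(1) disagrees with H on (0,0,0,0,1) (formula → 1, table → 0); rule it out.
(2) disagrees with H on (0,0,0,0,0) (formula → 1, table → 0); rule it out.
(3) disagrees with H on (0,0,0,1,0) (formula → 0, table → 1); rule it out.
(4) is the remaining candidate, and it agrees with H on all 32 inputs.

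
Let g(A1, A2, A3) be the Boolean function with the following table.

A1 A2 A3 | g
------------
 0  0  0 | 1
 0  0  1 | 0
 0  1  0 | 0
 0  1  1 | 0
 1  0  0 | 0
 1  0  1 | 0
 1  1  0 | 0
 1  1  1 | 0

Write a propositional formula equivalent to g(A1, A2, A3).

The output is 1 only when every input is 0 — NOR of all inputs.

g(A1, A2, A3) = ¬((A1 ∨ A2) ∨ A3)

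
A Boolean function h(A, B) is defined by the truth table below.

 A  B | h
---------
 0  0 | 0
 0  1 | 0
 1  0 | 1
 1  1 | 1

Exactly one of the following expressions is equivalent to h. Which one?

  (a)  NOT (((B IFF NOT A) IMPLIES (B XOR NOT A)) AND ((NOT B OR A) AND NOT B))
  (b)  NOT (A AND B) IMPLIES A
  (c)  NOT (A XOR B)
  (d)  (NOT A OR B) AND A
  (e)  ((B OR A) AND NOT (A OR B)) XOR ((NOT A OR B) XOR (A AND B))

(a): at (0,1) it gives 1, but h = 0 — eliminated.
(c): at (0,0) it gives 1, but h = 0 — eliminated.
(d): at (1,0) it gives 0, but h = 1 — eliminated.
(e): at (0,0) it gives 1, but h = 0 — eliminated.
Only (b) survives; checking it on all 4 rows confirms it matches h.

b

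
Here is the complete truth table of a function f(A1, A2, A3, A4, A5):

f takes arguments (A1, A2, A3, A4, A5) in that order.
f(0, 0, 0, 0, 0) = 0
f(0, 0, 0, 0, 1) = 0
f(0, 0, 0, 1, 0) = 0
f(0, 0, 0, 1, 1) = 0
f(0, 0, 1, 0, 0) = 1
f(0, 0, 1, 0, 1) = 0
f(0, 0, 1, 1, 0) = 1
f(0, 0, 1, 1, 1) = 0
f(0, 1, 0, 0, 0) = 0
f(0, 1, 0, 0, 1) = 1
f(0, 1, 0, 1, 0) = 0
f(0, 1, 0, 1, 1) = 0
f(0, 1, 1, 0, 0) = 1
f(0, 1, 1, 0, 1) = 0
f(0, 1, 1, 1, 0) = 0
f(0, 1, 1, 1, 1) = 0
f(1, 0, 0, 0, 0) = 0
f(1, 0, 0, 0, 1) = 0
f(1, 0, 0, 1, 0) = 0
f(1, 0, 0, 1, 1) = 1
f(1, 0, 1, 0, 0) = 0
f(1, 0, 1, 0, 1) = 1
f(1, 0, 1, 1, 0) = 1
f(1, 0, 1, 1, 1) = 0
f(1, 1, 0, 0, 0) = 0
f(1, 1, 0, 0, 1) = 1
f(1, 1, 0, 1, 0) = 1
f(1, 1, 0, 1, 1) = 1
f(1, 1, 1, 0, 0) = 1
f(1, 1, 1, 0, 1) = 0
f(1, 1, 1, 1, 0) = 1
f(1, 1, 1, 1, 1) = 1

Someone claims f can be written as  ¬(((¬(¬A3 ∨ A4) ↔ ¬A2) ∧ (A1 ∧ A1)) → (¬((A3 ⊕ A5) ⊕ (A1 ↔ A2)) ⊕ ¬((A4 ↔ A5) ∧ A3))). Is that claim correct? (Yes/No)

Test each input against both f and the formula:
  A1=0, A2=0, A3=0, A4=0, A5=0: formula gives 0, f = 0 ✓
  A1=0, A2=0, A3=0, A4=0, A5=1: formula gives 0, f = 0 ✓
  A1=0, A2=0, A3=0, A4=1, A5=0: formula gives 0, f = 0 ✓
  A1=0, A2=0, A3=0, A4=1, A5=1: formula gives 0, f = 0 ✓
  A1=0, A2=0, A3=1, A4=0, A5=0: formula gives 0, but f = 1 ✗
Row (0,0,1,0,0) is a counterexample, so the formula is not equivalent to f.

No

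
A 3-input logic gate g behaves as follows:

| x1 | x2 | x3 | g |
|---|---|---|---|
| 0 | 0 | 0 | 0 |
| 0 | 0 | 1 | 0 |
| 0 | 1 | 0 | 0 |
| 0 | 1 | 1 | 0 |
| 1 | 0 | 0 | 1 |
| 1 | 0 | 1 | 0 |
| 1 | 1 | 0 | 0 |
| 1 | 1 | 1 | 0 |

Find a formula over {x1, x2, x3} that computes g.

g(x1, x2, x3) = (x1 · x2') · x3'

g is 1 on exactly one input, (1,0,0), whose minterm is x1·¬x2·¬x3. So g is just that conjunction.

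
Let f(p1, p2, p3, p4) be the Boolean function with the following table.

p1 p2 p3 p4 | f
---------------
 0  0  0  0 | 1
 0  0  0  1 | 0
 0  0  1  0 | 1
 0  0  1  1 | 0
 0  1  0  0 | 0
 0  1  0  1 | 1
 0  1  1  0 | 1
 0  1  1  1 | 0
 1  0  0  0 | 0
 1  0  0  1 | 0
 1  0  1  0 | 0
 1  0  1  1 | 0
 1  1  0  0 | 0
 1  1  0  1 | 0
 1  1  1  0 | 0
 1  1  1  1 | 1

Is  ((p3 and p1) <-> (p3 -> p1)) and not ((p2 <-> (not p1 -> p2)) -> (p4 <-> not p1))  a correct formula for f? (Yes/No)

No

Test each input against both f and the formula:
  p1=0, p2=0, p3=0, p4=0: formula gives 0, but f = 1 ✗
Row (0,0,0,0) is a counterexample, so the formula is not equivalent to f.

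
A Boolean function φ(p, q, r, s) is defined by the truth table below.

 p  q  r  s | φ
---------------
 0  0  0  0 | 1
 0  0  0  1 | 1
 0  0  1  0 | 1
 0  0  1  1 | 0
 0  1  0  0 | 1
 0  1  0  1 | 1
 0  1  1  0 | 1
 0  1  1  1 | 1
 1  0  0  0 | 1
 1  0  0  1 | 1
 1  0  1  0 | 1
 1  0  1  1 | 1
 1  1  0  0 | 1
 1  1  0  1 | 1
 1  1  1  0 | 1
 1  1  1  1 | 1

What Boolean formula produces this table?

φ is 0 on exactly one input, (0,0,1,1), whose minterm is ¬p·¬q·r·s. So φ is the negation of that single conjunction.

φ(p, q, r, s) = NOT (((NOT p AND NOT q) AND r) AND s)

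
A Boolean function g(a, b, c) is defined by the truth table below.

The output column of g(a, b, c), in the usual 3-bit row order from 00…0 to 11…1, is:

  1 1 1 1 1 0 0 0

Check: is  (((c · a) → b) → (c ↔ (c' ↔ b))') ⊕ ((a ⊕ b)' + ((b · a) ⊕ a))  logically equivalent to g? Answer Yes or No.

Test each input against both g and the formula:
  a=0, b=0, c=0: formula gives 1, g = 1 ✓
  a=0, b=0, c=1: formula gives 1, g = 1 ✓
  a=0, b=1, c=0: formula gives 1, g = 1 ✓
  a=0, b=1, c=1: formula gives 1, g = 1 ✓
  a=1, b=0, c=0: formula gives 1, g = 1 ✓
  …and likewise for the remaining 3 rows.
No disagreement on any input; they are logically equivalent.

Yes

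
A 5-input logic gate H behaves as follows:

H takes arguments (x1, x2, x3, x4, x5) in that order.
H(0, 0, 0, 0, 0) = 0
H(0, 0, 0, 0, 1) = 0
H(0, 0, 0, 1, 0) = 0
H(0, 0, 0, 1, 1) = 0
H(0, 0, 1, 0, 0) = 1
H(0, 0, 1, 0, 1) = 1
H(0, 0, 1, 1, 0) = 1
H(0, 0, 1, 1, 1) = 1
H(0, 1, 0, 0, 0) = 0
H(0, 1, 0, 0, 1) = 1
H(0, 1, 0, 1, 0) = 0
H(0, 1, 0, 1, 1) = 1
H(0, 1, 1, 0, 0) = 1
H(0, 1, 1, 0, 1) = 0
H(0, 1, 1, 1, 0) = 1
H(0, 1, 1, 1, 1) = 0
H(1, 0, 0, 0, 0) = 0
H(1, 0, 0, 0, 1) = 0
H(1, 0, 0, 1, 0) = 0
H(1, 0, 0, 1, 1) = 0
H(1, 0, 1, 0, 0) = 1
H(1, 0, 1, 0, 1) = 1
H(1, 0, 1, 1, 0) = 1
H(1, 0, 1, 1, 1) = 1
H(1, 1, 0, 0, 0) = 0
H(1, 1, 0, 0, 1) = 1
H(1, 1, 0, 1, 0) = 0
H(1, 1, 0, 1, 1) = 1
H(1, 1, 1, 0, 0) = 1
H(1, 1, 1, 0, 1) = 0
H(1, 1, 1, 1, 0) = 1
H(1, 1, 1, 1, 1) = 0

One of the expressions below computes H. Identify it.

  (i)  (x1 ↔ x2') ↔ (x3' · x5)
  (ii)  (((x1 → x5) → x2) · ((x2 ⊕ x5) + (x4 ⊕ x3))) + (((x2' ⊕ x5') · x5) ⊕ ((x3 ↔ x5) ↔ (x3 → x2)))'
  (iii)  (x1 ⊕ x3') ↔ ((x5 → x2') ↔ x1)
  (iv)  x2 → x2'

iii

(i) disagrees with H on (0,0,0,0,0) (formula → 1, table → 0); rule it out.
(ii) disagrees with H on (0,0,1,0,0) (formula → 0, table → 1); rule it out.
(iv) disagrees with H on (0,0,0,0,0) (formula → 1, table → 0); rule it out.
Only (iii) survives; checking it on all 32 rows confirms it matches H.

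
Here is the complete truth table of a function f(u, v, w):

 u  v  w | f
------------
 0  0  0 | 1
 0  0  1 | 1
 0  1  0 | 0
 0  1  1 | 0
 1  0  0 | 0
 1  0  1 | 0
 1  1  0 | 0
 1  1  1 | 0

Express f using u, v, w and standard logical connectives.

f(u, v, w) = ((¬u ∧ ¬v) ∧ ¬w) ∨ ((¬u ∧ ¬v) ∧ w)

The 1-rows are (0,0,0), (0,0,1). Each contributes one minterm — ¬u·¬v·¬w; ¬u·¬v·w — and their disjunction is a sum-of-products form of f.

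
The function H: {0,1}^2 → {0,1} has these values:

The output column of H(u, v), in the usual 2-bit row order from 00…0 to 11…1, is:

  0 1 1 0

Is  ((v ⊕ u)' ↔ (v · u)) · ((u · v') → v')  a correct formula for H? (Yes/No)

Check the formula against H row by row:
  u=0, v=0: formula gives 0, H = 0 ✓
  u=0, v=1: formula gives 1, H = 1 ✓
  u=1, v=0: formula gives 1, H = 1 ✓
  u=1, v=1: formula gives 1, but H = 0 ✗
A single disagreement suffices: at (1,1) they differ, so the formula does not compute H.

No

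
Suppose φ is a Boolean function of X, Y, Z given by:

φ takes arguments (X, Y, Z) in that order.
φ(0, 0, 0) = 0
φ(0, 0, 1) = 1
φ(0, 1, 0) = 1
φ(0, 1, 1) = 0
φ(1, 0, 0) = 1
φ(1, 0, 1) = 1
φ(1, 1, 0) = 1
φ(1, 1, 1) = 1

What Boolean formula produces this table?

There are just 2 zero rows: (0,0,0), (0,1,1). Their minterms are ¬X·¬Y·¬Z, ¬X·Y·Z; the OR of those covers precisely the 0-outputs, and negating it yields φ.

φ(X, Y, Z) = not (((not X and not Y) and not Z) or ((not X and Y) and Z))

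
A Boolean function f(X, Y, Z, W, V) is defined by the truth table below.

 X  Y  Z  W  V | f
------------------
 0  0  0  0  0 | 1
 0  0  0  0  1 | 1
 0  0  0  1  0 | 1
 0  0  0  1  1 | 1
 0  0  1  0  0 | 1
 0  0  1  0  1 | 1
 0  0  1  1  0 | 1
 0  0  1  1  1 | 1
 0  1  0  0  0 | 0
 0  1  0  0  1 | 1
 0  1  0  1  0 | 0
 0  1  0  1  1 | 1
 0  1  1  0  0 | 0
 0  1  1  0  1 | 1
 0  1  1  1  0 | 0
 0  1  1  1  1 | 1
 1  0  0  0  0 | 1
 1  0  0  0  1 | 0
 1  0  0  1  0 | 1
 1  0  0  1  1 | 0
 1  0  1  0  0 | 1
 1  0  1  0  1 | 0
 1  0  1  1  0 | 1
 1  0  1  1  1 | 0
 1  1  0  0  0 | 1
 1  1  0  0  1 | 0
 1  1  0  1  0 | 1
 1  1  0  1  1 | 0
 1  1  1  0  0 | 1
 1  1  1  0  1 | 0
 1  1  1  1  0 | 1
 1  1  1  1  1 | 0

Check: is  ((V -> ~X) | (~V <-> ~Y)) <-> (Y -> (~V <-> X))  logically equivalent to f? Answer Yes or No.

Yes

Evaluate ((V -> ~X) | (~V <-> ~Y)) <-> (Y -> (~V <-> X)) on each row and compare to f:
  X=0, Y=0, Z=0, W=0, V=0: formula gives 1, f = 1 ✓
  X=0, Y=0, Z=0, W=0, V=1: formula gives 1, f = 1 ✓
  X=0, Y=0, Z=0, W=1, V=0: formula gives 1, f = 1 ✓
  X=0, Y=0, Z=0, W=1, V=1: formula gives 1, f = 1 ✓
  …and likewise for the remaining 28 rows.
No disagreement on any input; they are logically equivalent.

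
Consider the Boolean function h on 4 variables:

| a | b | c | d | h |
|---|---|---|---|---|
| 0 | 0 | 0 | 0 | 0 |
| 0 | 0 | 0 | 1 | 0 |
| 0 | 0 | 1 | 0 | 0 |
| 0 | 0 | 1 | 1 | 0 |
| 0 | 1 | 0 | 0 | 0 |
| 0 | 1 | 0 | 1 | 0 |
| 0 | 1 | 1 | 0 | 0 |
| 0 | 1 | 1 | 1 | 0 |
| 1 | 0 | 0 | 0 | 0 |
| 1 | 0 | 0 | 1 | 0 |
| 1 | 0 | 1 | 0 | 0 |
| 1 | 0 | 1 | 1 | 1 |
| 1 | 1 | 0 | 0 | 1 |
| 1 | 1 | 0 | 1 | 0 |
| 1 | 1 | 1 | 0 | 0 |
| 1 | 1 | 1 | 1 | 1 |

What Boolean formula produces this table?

h=1 on 3 inputs: (1,0,1,1), (1,1,0,0), (1,1,1,1). Reading each as a conjunction of literals (a·¬b·c·d, a·b·¬c·¬d, a·b·c·d) and taking the OR gives the canonical DNF.

h(a, b, c, d) = ((((a AND NOT b) AND c) AND d) OR (((a AND b) AND NOT c) AND NOT d)) OR (((a AND b) AND c) AND d)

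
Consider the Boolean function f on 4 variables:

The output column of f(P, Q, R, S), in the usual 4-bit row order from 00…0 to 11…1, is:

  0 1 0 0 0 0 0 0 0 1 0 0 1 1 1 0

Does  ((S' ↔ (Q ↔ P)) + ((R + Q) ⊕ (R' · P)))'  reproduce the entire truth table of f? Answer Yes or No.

No

Test each input against both f and the formula:
  P=0, Q=0, R=0, S=0: formula gives 0, f = 0 ✓
  P=0, Q=0, R=0, S=1: formula gives 1, f = 1 ✓
  P=0, Q=0, R=1, S=0: formula gives 0, f = 0 ✓
  P=0, Q=0, R=1, S=1: formula gives 0, f = 0 ✓
  …
  P=1, Q=0, R=0, S=1: formula gives 0, but f = 1 ✗
A single disagreement suffices: at (1,0,0,1) they differ, so the formula does not compute f.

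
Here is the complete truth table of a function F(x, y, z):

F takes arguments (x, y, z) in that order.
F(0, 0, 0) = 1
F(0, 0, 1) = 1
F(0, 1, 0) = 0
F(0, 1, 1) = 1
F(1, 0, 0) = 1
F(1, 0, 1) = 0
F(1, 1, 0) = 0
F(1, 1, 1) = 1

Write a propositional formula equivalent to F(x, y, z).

F is 0 on only 3 rows — (0,1,0), (1,0,1), (1,1,0). Writing each as a minterm (¬x·y·¬z, x·¬y·z, x·y·¬z) and OR-ing them characterizes exactly where F=0, so F is the negation of that disjunction.

F(x, y, z) = ~((((~x & y) & ~z) | ((x & ~y) & z)) | ((x & y) & ~z))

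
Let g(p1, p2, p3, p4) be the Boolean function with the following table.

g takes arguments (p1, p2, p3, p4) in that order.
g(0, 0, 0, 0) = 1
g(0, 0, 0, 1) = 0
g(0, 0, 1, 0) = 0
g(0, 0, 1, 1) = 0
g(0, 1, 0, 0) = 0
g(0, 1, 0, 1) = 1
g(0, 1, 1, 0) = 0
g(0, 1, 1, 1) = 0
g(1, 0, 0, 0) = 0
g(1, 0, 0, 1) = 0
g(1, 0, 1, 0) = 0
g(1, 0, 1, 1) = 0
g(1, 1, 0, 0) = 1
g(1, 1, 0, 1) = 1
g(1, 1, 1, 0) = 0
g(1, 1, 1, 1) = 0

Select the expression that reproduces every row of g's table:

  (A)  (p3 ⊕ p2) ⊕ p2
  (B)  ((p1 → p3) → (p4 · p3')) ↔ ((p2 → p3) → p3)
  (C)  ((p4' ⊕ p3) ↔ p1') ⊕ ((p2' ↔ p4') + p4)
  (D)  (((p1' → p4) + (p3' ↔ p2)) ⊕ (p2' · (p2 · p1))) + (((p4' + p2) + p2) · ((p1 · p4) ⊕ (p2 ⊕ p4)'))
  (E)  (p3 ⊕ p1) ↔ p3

B

(A) fails at (0,0,0,0): the formula yields 0, g is 1.
(C) fails at (0,0,0,0): the formula yields 0, g is 1.
(D) fails at (0,0,0,1): the formula yields 1, g is 0.
(E) fails at (0,0,0,1): the formula yields 1, g is 0.
Only (B) survives; checking it on all 16 rows confirms it matches g.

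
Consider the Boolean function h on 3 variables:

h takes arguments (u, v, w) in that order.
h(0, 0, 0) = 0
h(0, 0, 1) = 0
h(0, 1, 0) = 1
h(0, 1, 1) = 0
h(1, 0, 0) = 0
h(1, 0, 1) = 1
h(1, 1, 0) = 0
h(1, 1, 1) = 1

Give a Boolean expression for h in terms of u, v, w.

Collect the rows where h=1 — (0,1,0), (1,0,1), (1,1,1) — and write one minterm per row: ¬u·v·¬w, u·¬v·w, u·v·w. Their union (logical OR) reproduces the table exactly.

h(u, v, w) = (((NOT u AND v) AND NOT w) OR ((u AND NOT v) AND w)) OR ((u AND v) AND w)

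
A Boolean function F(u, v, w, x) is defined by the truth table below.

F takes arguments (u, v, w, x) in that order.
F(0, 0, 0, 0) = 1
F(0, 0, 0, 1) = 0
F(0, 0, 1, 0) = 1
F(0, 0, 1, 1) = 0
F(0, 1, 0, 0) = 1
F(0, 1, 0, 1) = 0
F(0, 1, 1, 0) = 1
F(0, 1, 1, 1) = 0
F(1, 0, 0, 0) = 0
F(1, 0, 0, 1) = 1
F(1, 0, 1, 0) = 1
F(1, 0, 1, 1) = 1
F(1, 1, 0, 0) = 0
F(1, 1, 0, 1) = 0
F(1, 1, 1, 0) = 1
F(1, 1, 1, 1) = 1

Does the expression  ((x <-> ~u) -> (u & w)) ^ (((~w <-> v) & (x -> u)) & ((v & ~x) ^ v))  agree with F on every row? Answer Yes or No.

Check the formula against F row by row:
  u=0, v=0, w=0, x=0: formula gives 1, F = 1 ✓
  u=0, v=0, w=0, x=1: formula gives 0, F = 0 ✓
  u=0, v=0, w=1, x=0: formula gives 1, F = 1 ✓
  u=0, v=0, w=1, x=1: formula gives 0, F = 0 ✓
  … (the remaining 12 rows also agree.)
Every row agrees, so the formula is equivalent.

Yes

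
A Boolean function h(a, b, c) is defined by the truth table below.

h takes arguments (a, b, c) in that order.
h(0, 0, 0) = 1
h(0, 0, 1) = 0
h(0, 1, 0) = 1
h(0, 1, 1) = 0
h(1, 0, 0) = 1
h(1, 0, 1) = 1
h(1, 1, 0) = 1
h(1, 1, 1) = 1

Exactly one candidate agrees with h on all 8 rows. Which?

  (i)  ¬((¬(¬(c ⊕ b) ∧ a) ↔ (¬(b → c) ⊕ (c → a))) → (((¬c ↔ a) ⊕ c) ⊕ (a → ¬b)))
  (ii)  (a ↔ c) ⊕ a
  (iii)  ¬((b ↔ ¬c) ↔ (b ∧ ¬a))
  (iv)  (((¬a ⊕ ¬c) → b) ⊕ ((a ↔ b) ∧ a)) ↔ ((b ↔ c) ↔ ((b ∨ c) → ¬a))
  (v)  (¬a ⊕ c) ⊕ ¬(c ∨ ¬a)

v

(i) fails at (0,0,0): the formula yields 0, h is 1.
(ii) fails at (1,0,1): the formula yields 0, h is 1.
(iii) fails at (0,0,0): the formula yields 0, h is 1.
(iv) fails at (0,0,1): the formula yields 1, h is 0.
Only (v) survives; checking it on all 8 rows confirms it matches h.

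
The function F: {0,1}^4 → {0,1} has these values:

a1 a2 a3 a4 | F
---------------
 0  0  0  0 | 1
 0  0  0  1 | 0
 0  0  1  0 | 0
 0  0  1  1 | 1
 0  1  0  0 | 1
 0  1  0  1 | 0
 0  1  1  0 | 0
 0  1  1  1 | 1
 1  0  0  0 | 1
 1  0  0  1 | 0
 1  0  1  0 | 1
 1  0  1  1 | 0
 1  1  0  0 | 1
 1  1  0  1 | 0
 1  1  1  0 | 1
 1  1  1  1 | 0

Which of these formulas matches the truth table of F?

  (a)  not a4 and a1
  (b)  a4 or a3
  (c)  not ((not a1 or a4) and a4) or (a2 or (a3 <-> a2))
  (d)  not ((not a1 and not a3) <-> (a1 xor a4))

(a) disagrees with F on (0,0,0,0) (formula → 0, table → 1); rule it out.
(b) disagrees with F on (0,0,0,0) (formula → 0, table → 1); rule it out.
(c) disagrees with F on (0,0,0,1) (formula → 1, table → 0); rule it out.
(d) is the remaining candidate, and it agrees with F on all 16 inputs.

d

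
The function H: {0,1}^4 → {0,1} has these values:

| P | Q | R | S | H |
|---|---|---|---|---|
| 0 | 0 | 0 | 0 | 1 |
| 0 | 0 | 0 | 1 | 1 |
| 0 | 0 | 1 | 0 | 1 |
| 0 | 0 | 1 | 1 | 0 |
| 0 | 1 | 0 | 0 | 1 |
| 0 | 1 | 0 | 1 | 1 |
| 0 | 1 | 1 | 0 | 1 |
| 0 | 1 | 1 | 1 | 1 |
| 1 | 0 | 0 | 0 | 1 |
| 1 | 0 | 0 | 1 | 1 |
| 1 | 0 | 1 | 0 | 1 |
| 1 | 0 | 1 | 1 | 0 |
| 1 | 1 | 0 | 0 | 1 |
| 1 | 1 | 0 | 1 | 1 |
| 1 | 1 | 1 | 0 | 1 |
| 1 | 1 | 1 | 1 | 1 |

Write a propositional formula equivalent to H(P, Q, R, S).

The 0-rows are (0,0,1,1), (1,0,1,1). Take each as a conjunction (¬P·¬Q·R·S, P·¬Q·R·S), form their disjunction, and complement — that gives a formula that is 1 everywhere H is.

H(P, Q, R, S) = not ((((not P and not Q) and R) and S) or (((P and not Q) and R) and S))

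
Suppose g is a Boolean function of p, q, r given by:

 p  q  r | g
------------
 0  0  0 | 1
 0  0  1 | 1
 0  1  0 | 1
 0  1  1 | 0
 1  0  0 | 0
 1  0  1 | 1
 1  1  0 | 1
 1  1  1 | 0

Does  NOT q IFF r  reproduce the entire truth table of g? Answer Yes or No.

Test each input against both g and the formula:
  p=0, q=0, r=0: formula gives 0, but g = 1 ✗
Row (0,0,0) is a counterexample, so the formula is not equivalent to g.

No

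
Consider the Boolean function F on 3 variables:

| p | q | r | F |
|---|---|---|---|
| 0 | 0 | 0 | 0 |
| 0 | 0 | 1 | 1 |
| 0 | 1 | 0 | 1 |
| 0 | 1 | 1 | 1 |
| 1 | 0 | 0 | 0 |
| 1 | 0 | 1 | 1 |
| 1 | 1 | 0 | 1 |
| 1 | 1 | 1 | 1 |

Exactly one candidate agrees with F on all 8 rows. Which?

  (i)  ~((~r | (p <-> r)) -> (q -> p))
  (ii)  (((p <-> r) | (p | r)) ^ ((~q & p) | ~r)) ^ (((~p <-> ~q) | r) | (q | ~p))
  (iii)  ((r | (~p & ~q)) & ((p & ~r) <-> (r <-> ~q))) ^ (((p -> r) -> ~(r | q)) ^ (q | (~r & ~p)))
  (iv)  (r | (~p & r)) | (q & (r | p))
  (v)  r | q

v

(i) fails at (0,0,1): the formula yields 0, F is 1.
(ii) fails at (0,0,0): the formula yields 1, F is 0.
(iii) fails at (0,0,0): the formula yields 1, F is 0.
(iv) fails at (0,1,0): the formula yields 0, F is 1.
That leaves (v). Evaluating it on every row reproduces the table of F exactly.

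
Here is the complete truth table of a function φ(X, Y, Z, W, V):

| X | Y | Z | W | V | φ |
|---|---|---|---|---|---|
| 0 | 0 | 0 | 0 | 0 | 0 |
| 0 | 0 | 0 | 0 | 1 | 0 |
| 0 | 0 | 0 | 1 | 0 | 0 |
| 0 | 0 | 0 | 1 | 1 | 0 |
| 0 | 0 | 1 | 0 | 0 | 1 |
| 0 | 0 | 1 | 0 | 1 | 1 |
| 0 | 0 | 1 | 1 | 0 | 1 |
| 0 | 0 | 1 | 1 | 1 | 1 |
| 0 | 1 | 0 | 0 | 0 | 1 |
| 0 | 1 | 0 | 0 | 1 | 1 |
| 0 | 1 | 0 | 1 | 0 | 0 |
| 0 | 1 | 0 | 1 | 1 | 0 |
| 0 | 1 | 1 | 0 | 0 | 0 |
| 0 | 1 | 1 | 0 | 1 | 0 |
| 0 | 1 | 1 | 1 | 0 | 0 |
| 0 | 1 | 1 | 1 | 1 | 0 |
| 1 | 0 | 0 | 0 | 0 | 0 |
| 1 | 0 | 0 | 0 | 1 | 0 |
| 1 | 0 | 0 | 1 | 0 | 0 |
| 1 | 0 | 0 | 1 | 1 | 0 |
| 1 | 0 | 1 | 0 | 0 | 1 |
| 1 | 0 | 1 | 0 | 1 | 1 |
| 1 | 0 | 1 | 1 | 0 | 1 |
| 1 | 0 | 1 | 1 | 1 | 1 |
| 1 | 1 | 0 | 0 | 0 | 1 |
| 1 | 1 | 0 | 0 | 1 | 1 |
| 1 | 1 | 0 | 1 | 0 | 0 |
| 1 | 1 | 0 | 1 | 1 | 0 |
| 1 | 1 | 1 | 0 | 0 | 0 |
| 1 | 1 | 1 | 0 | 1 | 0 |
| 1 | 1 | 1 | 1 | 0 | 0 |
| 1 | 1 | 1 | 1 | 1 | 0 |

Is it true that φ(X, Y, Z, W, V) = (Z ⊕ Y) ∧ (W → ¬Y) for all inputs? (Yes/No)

Test each input against both φ and the formula:
  X=0, Y=0, Z=0, W=0, V=0: formula gives 0, φ = 0 ✓
  X=0, Y=0, Z=0, W=0, V=1: formula gives 0, φ = 0 ✓
  X=0, Y=0, Z=0, W=1, V=0: formula gives 0, φ = 0 ✓
  X=0, Y=0, Z=0, W=1, V=1: formula gives 0, φ = 0 ✓
  …and likewise for the remaining 28 rows.
All 32 rows match — the expression computes φ exactly.

Yes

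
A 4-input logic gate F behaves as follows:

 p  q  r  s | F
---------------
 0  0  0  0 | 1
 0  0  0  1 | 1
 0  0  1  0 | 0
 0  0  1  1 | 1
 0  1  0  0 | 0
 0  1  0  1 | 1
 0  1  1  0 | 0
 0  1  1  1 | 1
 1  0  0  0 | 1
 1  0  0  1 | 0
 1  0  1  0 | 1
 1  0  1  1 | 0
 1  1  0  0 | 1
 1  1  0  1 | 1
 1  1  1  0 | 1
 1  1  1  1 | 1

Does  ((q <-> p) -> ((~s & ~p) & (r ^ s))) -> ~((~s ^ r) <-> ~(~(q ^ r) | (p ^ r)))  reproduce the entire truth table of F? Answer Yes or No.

Yes

Evaluate ((q <-> p) -> ((~s & ~p) & (r ^ s))) -> ~((~s ^ r) <-> ~(~(q ^ r) | (p ^ r))) on each row and compare to F:
  p=0, q=0, r=0, s=0: formula gives 1, F = 1 ✓
  p=0, q=0, r=0, s=1: formula gives 1, F = 1 ✓
  p=0, q=0, r=1, s=0: formula gives 0, F = 0 ✓
  p=0, q=0, r=1, s=1: formula gives 1, F = 1 ✓
  … (the remaining 12 rows also agree.)
All 16 rows match — the expression computes F exactly.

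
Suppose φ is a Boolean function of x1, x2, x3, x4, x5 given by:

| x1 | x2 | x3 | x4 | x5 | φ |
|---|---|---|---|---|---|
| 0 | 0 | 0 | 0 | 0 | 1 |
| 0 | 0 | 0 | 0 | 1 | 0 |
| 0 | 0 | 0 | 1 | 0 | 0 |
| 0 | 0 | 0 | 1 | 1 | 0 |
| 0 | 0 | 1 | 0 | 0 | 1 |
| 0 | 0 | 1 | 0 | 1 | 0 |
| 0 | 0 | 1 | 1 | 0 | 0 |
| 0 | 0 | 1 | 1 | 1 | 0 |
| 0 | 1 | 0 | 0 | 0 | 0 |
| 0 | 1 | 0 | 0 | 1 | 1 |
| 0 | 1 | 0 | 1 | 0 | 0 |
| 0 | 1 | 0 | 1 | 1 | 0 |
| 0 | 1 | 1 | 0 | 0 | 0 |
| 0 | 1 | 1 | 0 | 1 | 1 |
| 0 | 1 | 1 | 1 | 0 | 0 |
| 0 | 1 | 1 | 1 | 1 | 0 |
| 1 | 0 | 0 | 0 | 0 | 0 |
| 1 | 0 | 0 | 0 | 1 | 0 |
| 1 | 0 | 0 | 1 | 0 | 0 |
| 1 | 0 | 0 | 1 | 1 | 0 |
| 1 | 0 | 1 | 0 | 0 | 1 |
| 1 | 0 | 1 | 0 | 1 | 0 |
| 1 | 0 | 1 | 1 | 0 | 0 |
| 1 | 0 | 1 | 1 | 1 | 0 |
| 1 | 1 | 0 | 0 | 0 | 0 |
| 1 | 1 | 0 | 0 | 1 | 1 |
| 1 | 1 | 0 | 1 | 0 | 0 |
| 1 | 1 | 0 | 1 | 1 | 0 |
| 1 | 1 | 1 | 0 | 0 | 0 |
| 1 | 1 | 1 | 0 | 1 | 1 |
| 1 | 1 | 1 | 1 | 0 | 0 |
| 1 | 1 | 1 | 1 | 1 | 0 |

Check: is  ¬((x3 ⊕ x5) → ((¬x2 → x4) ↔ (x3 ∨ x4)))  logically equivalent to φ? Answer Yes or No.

No

Evaluate ¬((x3 ⊕ x5) → ((¬x2 → x4) ↔ (x3 ∨ x4))) on each row and compare to φ:
  x1=0, x2=0, x3=0, x4=0, x5=0: formula gives 0, but φ = 1 ✗
Row (0,0,0,0,0) is a counterexample, so the formula is not equivalent to φ.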